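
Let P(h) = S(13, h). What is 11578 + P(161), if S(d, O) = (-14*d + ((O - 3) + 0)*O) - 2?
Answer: 36832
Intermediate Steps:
S(d, O) = -2 - 14*d + O*(-3 + O) (S(d, O) = (-14*d + ((-3 + O) + 0)*O) - 2 = (-14*d + (-3 + O)*O) - 2 = (-14*d + O*(-3 + O)) - 2 = -2 - 14*d + O*(-3 + O))
P(h) = -184 + h² - 3*h (P(h) = -2 + h² - 14*13 - 3*h = -2 + h² - 182 - 3*h = -184 + h² - 3*h)
11578 + P(161) = 11578 + (-184 + 161² - 3*161) = 11578 + (-184 + 25921 - 483) = 11578 + 25254 = 36832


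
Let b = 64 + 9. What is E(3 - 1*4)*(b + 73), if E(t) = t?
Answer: -146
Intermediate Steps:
b = 73
E(3 - 1*4)*(b + 73) = (3 - 1*4)*(73 + 73) = (3 - 4)*146 = -1*146 = -146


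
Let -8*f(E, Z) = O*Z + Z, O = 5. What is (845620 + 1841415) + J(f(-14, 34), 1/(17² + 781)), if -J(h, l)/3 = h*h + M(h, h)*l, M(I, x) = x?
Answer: 1436520112/535 ≈ 2.6851e+6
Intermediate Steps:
f(E, Z) = -3*Z/4 (f(E, Z) = -(5*Z + Z)/8 = -3*Z/4)
J(h, l) = -3*h² - 3*h*l (J(h, l) = -3*(h*h + h*l) = -3*(h² + h*l) = -3*h² - 3*h*l)
(845620 + 1841415) + J(f(-14, 34), 1/(17² + 781)) = (845620 + 1841415) + 3*(-¾*34)*(-(-3)*34/4 - 1/(17² + 781)) = 2687035 + 3*(-51/2)*(-1*(-51/2) - 1/(289 + 781)) = 2687035 + 3*(-51/2)*(51/2 - 1/1070) = 2687035 + 3*(-51/2)*(13642/535) = 2687035 - 1043613/535 = 1436520112/535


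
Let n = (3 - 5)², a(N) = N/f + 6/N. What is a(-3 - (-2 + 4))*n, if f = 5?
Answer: -44/5 ≈ -8.8000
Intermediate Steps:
a(N) = 6/N + N/5 (a(N) = N/5 + 6/N = 6/N + N/5)
n = 4 (n = (-2)² = 4)
a(-3 - (-2 + 4))*n = (6/(-3 - (-2 + 4)) + (-3 - (-2 + 4))/5)*4 = (6/(-3 - 1*2) + (-3 - 1*2)/5)*4 = (6/(-3 - 2) + (-3 - 2)/5)*4 = (6/(-5) + (⅕)*(-5))*4 = (6*(-⅕) - 1)*4 = (-6/5 - 1)*4 = -11/5*4 = -44/5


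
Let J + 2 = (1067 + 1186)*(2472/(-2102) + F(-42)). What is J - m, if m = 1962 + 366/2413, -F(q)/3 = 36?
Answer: -628785706214/2536063 ≈ -2.4794e+5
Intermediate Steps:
F(q) = -108 (F(q) = -3*36 = -108)
m = 4734672/2413 (m = 1962 + 366*(1/2413) = 1962 + 366/2413 = 4734672/2413 ≈ 1962.2)
J = -258520334/1051 (J = -2 + (1067 + 1186)*(2472/(-2102) - 108) = -2 + 2253*(2472*(-1/2102) - 108) = -2 + 2253*(-1236/1051 - 108) = -2 + 2253*(-114744/1051) = -2 - 258518232/1051 = -258520334/1051 ≈ -2.4598e+5)
J - m = -258520334/1051 - 1*4734672/2413 = -258520334/1051 - 4734672/2413 = -628785706214/2536063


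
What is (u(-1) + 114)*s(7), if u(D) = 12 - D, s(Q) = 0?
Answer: 0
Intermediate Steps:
(u(-1) + 114)*s(7) = ((12 - 1*(-1)) + 114)*0 = ((12 + 1) + 114)*0 = (13 + 114)*0 = 127*0 = 0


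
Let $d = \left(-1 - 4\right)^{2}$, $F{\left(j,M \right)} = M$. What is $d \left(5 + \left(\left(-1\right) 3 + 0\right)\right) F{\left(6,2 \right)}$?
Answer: $100$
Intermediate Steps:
$d = 25$ ($d = \left(-5\right)^{2} = 25$)
$d \left(5 + \left(\left(-1\right) 3 + 0\right)\right) F{\left(6,2 \right)} = 25 \left(5 + \left(\left(-1\right) 3 + 0\right)\right) 2 = 25 \left(5 + \left(-3 + 0\right)\right) 2 = 25 \left(5 - 3\right) 2 = 25 \cdot 2 \cdot 2 = 50 \cdot 2 = 100$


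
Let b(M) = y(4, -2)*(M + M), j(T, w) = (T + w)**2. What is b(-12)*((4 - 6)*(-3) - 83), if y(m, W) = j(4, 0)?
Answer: 29568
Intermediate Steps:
y(m, W) = 16 (y(m, W) = (4 + 0)**2 = 4**2 = 16)
b(M) = 32*M (b(M) = 16*(M + M) = 16*(2*M) = 32*M)
b(-12)*((4 - 6)*(-3) - 83) = (32*(-12))*((4 - 6)*(-3) - 83) = -384*(-2*(-3) - 83) = -384*(6 - 83) = -384*(-77) = 29568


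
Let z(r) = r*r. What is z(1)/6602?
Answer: 1/6602 ≈ 0.00015147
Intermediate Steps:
z(r) = r²
z(1)/6602 = 1²/6602 = 1*(1/6602) = 1/6602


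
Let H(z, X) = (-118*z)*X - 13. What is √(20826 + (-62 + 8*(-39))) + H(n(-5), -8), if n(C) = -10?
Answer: -9453 + 2*√5113 ≈ -9310.0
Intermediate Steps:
H(z, X) = -13 - 118*X*z (H(z, X) = -118*X*z - 13 = -13 - 118*X*z)
√(20826 + (-62 + 8*(-39))) + H(n(-5), -8) = √(20826 + (-62 + 8*(-39))) + (-13 - 118*(-8)*(-10)) = √(20826 + (-62 - 312)) + (-13 - 9440) = √(20826 - 374) - 9453 = √20452 - 9453 = 2*√5113 - 9453 = -9453 + 2*√5113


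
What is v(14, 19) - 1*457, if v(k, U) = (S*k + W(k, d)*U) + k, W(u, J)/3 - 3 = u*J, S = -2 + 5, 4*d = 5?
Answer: 1535/2 ≈ 767.50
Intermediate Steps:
d = 5/4 (d = (1/4)*5 = 5/4 ≈ 1.2500)
S = 3
W(u, J) = 9 + 3*J*u (W(u, J) = 9 + 3*(u*J) = 9 + 3*(J*u) = 9 + 3*J*u)
v(k, U) = 4*k + U*(9 + 15*k/4) (v(k, U) = (3*k + (9 + 3*(5/4)*k)*U) + k = (3*k + (9 + 15*k/4)*U) + k = (3*k + U*(9 + 15*k/4)) + k = 4*k + U*(9 + 15*k/4))
v(14, 19) - 1*457 = (4*14 + (3/4)*19*(12 + 5*14)) - 1*457 = (56 + (3/4)*19*(12 + 70)) - 457 = (56 + (3/4)*19*82) - 457 = (56 + 2337/2) - 457 = 2449/2 - 457 = 1535/2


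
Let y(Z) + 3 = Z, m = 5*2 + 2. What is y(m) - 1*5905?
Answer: -5896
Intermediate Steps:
m = 12 (m = 10 + 2 = 12)
y(Z) = -3 + Z
y(m) - 1*5905 = (-3 + 12) - 1*5905 = 9 - 5905 = -5896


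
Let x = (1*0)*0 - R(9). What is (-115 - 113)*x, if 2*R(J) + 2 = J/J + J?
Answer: 912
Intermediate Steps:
R(J) = -½ + J/2 (R(J) = -1 + (J/J + J)/2 = -1 + (1 + J)/2 = -1 + (½ + J/2) = -½ + J/2)
x = -4 (x = (1*0)*0 - (-½ + (½)*9) = 0*0 - (-½ + 9/2) = 0 - 1*4 = 0 - 4 = -4)
(-115 - 113)*x = (-115 - 113)*(-4) = -228*(-4) = 912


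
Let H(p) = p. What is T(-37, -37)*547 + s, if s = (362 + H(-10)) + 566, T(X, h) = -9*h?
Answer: 183069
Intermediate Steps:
s = 918 (s = (362 - 10) + 566 = 352 + 566 = 918)
T(-37, -37)*547 + s = -9*(-37)*547 + 918 = 333*547 + 918 = 182151 + 918 = 183069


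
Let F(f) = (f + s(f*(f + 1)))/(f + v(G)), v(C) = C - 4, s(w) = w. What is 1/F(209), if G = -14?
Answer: 191/44099 ≈ 0.0043312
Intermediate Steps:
v(C) = -4 + C
F(f) = (f + f*(1 + f))/(-18 + f) (F(f) = (f + f*(f + 1))/(f + (-4 - 14)) = (f + f*(1 + f))/(f - 18) = (f + f*(1 + f))/(-18 + f))
1/F(209) = 1/(209*(2 + 209)/(-18 + 209)) = 1/(209*211/191) = 1/(209*(1/191)*211) = 1/(44099/191) = 191/44099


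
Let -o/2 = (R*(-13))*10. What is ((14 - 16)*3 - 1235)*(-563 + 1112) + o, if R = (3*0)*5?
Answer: -681309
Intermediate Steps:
R = 0 (R = 0*5 = 0)
o = 0 (o = -2*0*(-13)*10 = -0*10 = -2*0 = 0)
((14 - 16)*3 - 1235)*(-563 + 1112) + o = ((14 - 16)*3 - 1235)*(-563 + 1112) + 0 = (-2*3 - 1235)*549 + 0 = (-6 - 1235)*549 + 0 = -1241*549 + 0 = -681309 + 0 = -681309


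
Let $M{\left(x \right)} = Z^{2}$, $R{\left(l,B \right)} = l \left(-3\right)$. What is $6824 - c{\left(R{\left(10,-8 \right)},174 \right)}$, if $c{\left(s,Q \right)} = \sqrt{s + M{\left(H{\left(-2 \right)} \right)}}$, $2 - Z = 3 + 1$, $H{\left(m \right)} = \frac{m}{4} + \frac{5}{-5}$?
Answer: $6824 - i \sqrt{26} \approx 6824.0 - 5.099 i$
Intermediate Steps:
$H{\left(m \right)} = -1 + \frac{m}{4}$ ($H{\left(m \right)} = m \frac{1}{4} + 5 \left(- \frac{1}{5}\right) = \frac{m}{4} - 1 = -1 + \frac{m}{4}$)
$R{\left(l,B \right)} = - 3 l$
$Z = -2$ ($Z = 2 - \left(3 + 1\right) = 2 - 4 = -2$)
$M{\left(x \right)} = 4$ ($M{\left(x \right)} = \left(-2\right)^{2} = 4$)
$c{\left(s,Q \right)} = \sqrt{4 + s}$ ($c{\left(s,Q \right)} = \sqrt{s + 4} = \sqrt{4 + s}$)
$6824 - c{\left(R{\left(10,-8 \right)},174 \right)} = 6824 - \sqrt{4 - 30} = 6824 - \sqrt{-26} = 6824 - i \sqrt{26}$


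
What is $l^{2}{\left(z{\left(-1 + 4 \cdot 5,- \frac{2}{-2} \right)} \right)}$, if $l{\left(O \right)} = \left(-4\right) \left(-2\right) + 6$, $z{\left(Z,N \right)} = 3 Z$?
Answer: $196$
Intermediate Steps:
$l{\left(O \right)} = 14$ ($l{\left(O \right)} = 8 + 6 = 14$)
$l^{2}{\left(z{\left(-1 + 4 \cdot 5,- \frac{2}{-2} \right)} \right)} = 14^{2} = 196$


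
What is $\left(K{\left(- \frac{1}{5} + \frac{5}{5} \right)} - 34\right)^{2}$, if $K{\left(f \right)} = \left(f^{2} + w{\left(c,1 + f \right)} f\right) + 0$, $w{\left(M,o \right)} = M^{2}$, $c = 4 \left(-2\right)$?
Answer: $\frac{198916}{625} \approx 318.27$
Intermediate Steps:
$c = -8$
$K{\left(f \right)} = f^{2} + 64 f$ ($K{\left(f \right)} = \left(f^{2} + \left(-8\right)^{2} f\right) + 0 = \left(f^{2} + 64 f\right) + 0 = f^{2} + 64 f$)
$\left(K{\left(- \frac{1}{5} + \frac{5}{5} \right)} - 34\right)^{2} = \left(\left(- \frac{1}{5} + \frac{5}{5}\right) \left(64 + \left(- \frac{1}{5} + \frac{5}{5}\right)\right) - 34\right)^{2} = \left(\left(\left(-1\right) \frac{1}{5} + 5 \cdot \frac{1}{5}\right) \left(64 + \left(\left(-1\right) \frac{1}{5} + 5 \cdot \frac{1}{5}\right)\right) - 34\right)^{2} = \left(\left(- \frac{1}{5} + 1\right) \left(64 + \left(- \frac{1}{5} + 1\right)\right) - 34\right)^{2} = \left(\frac{4 \left(64 + \frac{4}{5}\right)}{5} - 34\right)^{2} = \left(\frac{4}{5} \cdot \frac{324}{5} - 34\right)^{2} = \left(\frac{1296}{25} - 34\right)^{2} = \left(\frac{446}{25}\right)^{2} = \frac{198916}{625}$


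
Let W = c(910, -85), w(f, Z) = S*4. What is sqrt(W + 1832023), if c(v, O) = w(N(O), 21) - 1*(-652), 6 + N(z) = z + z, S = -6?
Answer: sqrt(1832651) ≈ 1353.8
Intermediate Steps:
N(z) = -6 + 2*z (N(z) = -6 + (z + z) = -6 + 2*z)
w(f, Z) = -24 (w(f, Z) = -6*4 = -24)
c(v, O) = 628 (c(v, O) = -24 - 1*(-652) = -24 + 652 = 628)
W = 628
sqrt(W + 1832023) = sqrt(628 + 1832023) = sqrt(1832651)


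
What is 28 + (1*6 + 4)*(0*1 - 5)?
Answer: -22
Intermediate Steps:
28 + (1*6 + 4)*(0*1 - 5) = 28 + (6 + 4)*(0 - 5) = 28 + 10*(-5) = 28 - 50 = -22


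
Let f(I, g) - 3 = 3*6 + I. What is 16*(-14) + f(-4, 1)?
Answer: -207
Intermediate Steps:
f(I, g) = 21 + I (f(I, g) = 3 + (3*6 + I) = 3 + (18 + I) = 21 + I)
16*(-14) + f(-4, 1) = 16*(-14) + (21 - 4) = -224 + 17 = -207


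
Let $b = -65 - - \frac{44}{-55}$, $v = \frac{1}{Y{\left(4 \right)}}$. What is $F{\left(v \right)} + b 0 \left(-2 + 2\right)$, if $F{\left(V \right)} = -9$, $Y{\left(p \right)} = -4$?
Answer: $-9$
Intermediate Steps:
$v = - \frac{1}{4}$ ($v = \frac{1}{-4} = - \frac{1}{4} \approx -0.25$)
$b = - \frac{329}{5}$ ($b = -65 - \left(-44\right) \left(- \frac{1}{55}\right) = -65 - \frac{4}{5} = - \frac{329}{5} \approx -65.8$)
$F{\left(v \right)} + b 0 \left(-2 + 2\right) = -9 - \frac{329 \cdot 0 \left(-2 + 2\right)}{5} = -9 - \frac{329 \cdot 0 \cdot 0}{5} = -9 - 0 = -9 + 0 = -9$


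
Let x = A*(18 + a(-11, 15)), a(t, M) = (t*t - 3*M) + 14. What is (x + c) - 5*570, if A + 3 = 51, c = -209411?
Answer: -207077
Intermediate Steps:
A = 48 (A = -3 + 51 = 48)
a(t, M) = 14 + t² - 3*M (a(t, M) = (t² - 3*M) + 14 = 14 + t² - 3*M)
x = 5184 (x = 48*(18 + (14 + (-11)² - 3*15)) = 48*(18 + (14 + 121 - 45)) = 48*(18 + 90) = 48*108 = 5184)
(x + c) - 5*570 = (5184 - 209411) - 5*570 = -204227 - 2850 = -207077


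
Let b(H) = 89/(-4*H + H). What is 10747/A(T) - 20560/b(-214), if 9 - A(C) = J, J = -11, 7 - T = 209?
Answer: -263033917/1780 ≈ -1.4777e+5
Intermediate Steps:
T = -202 (T = 7 - 1*209 = 7 - 209 = -202)
b(H) = -89/(3*H) (b(H) = 89/((-3*H)) = 89*(-1/(3*H)) = -89/(3*H))
A(C) = 20 (A(C) = 9 - 1*(-11) = 9 + 11 = 20)
10747/A(T) - 20560/b(-214) = 10747/20 - 20560/((-89/3/(-214))) = 10747*(1/20) - 20560/((-89/3*(-1/214))) = 10747/20 - 20560/89/642 = 10747/20 - 20560*642/89 = 10747/20 - 13199520/89 = -263033917/1780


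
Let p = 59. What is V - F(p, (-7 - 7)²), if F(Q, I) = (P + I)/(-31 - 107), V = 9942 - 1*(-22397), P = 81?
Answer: 4463059/138 ≈ 32341.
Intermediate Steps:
V = 32339 (V = 9942 + 22397 = 32339)
F(Q, I) = -27/46 - I/138 (F(Q, I) = (81 + I)/(-31 - 107) = (81 + I)/(-138) = (81 + I)*(-1/138) = -27/46 - I/138)
V - F(p, (-7 - 7)²) = 32339 - (-27/46 - (-7 - 7)²/138) = 32339 - (-27/46 - 1/138*(-14)²) = 32339 - (-27/46 - 1/138*196) = 32339 - (-27/46 - 98/69) = 32339 - 1*(-277/138) = 32339 + 277/138 = 4463059/138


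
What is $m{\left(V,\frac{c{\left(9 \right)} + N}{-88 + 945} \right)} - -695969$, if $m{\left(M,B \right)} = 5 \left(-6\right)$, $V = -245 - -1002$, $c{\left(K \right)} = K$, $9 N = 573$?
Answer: $695939$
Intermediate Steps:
$N = \frac{191}{3}$ ($N = \frac{1}{9} \cdot 573 = \frac{191}{3} \approx 63.667$)
$V = 757$ ($V = -245 + 1002 = 757$)
$m{\left(M,B \right)} = -30$
$m{\left(V,\frac{c{\left(9 \right)} + N}{-88 + 945} \right)} - -695969 = -30 - -695969 = -30 + 695969 = 695939$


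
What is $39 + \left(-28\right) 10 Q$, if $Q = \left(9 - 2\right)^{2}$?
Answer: $-13681$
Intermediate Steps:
$Q = 49$ ($Q = 7^{2} = 49$)
$39 + \left(-28\right) 10 Q = 39 + \left(-28\right) 10 \cdot 49 = 39 - 13720 = -13681$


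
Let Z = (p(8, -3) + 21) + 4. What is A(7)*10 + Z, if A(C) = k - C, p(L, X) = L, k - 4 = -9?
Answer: -87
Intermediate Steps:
k = -5 (k = 4 - 9 = -5)
A(C) = -5 - C
Z = 33 (Z = (8 + 21) + 4 = 29 + 4 = 33)
A(7)*10 + Z = (-5 - 1*7)*10 + 33 = (-5 - 7)*10 + 33 = -12*10 + 33 = -120 + 33 = -87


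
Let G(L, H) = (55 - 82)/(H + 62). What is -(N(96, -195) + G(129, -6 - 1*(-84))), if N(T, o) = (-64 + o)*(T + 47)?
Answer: 5185207/140 ≈ 37037.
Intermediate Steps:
G(L, H) = -27/(62 + H)
N(T, o) = (-64 + o)*(47 + T)
-(N(96, -195) + G(129, -6 - 1*(-84))) = -((-3008 - 64*96 + 47*(-195) + 96*(-195)) - 27/(62 + (-6 - 1*(-84)))) = -((-3008 - 6144 - 9165 - 18720) - 27/(62 + (-6 + 84))) = -(-37037 - 27/(62 + 78)) = -(-37037 - 27/140) = -1*(-5185207/140) = 5185207/140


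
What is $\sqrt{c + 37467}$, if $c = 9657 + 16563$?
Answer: $\sqrt{63687} \approx 252.36$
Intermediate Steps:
$c = 26220$
$\sqrt{c + 37467} = \sqrt{26220 + 37467} = \sqrt{63687}$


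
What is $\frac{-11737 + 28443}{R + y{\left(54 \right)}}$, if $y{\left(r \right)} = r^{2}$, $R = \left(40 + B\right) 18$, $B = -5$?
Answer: $\frac{8353}{1773} \approx 4.7112$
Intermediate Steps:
$R = 630$ ($R = \left(40 - 5\right) 18 = 35 \cdot 18 = 630$)
$\frac{-11737 + 28443}{R + y{\left(54 \right)}} = \frac{-11737 + 28443}{630 + 54^{2}} = \frac{16706}{630 + 2916} = \frac{16706}{3546} = 16706 \cdot \frac{1}{3546} = \frac{8353}{1773}$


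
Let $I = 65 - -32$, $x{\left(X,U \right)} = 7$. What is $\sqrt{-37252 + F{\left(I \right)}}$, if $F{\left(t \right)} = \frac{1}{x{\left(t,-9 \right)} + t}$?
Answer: $\frac{i \sqrt{100729382}}{52} \approx 193.01 i$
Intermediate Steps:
$I = 97$ ($I = 65 + 32 = 97$)
$F{\left(t \right)} = \frac{1}{7 + t}$
$\sqrt{-37252 + F{\left(I \right)}} = \sqrt{-37252 + \frac{1}{7 + 97}} = \sqrt{-37252 + \frac{1}{104}} = \sqrt{- \frac{3874207}{104}} = \frac{i \sqrt{100729382}}{52}$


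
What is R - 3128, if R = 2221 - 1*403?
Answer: -1310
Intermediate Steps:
R = 1818 (R = 2221 - 403 = 1818)
R - 3128 = 1818 - 3128 = -1310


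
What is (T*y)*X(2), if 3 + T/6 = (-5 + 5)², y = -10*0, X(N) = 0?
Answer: 0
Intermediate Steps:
y = 0
T = -18 (T = -18 + 6*(-5 + 5)² = -18 + 6*0² = -18 + 6*0 = -18 + 0 = -18)
(T*y)*X(2) = -18*0*0 = 0*0 = 0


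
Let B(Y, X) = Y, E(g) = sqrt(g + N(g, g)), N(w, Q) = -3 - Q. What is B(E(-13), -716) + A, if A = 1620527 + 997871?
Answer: 2618398 + I*sqrt(3) ≈ 2.6184e+6 + 1.732*I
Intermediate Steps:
E(g) = I*sqrt(3) (E(g) = sqrt(g + (-3 - g)) = sqrt(-3) = I*sqrt(3))
A = 2618398
B(E(-13), -716) + A = I*sqrt(3) + 2618398 = 2618398 + I*sqrt(3)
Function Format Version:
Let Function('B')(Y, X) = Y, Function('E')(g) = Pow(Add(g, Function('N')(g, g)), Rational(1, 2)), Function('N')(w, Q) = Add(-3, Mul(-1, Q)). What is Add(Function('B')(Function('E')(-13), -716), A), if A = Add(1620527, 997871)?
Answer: Add(2618398, Mul(I, Pow(3, Rational(1, 2)))) ≈ Add(2.6184e+6, Mul(1.7320, I))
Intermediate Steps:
Function('E')(g) = Mul(I, Pow(3, Rational(1, 2))) (Function('E')(g) = Pow(Add(g, Add(-3, Mul(-1, g))), Rational(1, 2)) = Pow(-3, Rational(1, 2)) = Mul(I, Pow(3, Rational(1, 2))))
A = 2618398
Add(Function('B')(Function('E')(-13), -716), A) = Add(Mul(I, Pow(3, Rational(1, 2))), 2618398) = Add(2618398, Mul(I, Pow(3, Rational(1, 2))))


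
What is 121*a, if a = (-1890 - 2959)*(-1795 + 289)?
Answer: 883613874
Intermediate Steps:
a = 7302594 (a = -4849*(-1506) = 7302594)
121*a = 121*7302594 = 883613874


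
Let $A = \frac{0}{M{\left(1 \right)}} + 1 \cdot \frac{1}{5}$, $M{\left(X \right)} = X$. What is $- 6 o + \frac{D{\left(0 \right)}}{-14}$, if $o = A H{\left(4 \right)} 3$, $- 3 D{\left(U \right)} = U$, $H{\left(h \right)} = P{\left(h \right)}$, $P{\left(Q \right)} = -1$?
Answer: $\frac{18}{5} \approx 3.6$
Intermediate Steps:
$H{\left(h \right)} = -1$
$D{\left(U \right)} = - \frac{U}{3}$
$A = \frac{1}{5}$ ($A = \frac{0}{1} + 1 \cdot \frac{1}{5} = 0 \cdot 1 + 1 \cdot \frac{1}{5} = 0 + \frac{1}{5} = \frac{1}{5} \approx 0.2$)
$o = - \frac{3}{5}$ ($o = \frac{1}{5} \left(-1\right) 3 = \left(- \frac{1}{5}\right) 3 = - \frac{3}{5} \approx -0.6$)
$- 6 o + \frac{D{\left(0 \right)}}{-14} = \left(-6\right) \left(- \frac{3}{5}\right) + \frac{\left(- \frac{1}{3}\right) 0}{-14} = \frac{18}{5} + 0 \left(- \frac{1}{14}\right) = \frac{18}{5} + 0 = \frac{18}{5}$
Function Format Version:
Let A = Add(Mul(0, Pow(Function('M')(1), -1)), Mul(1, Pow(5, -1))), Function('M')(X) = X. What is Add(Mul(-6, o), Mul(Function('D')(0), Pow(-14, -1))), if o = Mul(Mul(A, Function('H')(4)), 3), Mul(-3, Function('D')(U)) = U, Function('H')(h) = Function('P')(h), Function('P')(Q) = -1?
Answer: Rational(18, 5) ≈ 3.6000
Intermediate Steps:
Function('H')(h) = -1
Function('D')(U) = Mul(Rational(-1, 3), U)
A = Rational(1, 5) (A = Add(Mul(0, Pow(1, -1)), Mul(1, Pow(5, -1))) = Add(Mul(0, 1), Mul(1, Rational(1, 5))) = Add(0, Rational(1, 5)) = Rational(1, 5) ≈ 0.20000)
o = Rational(-3, 5) (o = Mul(Mul(Rational(1, 5), -1), 3) = Mul(Rational(-1, 5), 3) = Rational(-3, 5) ≈ -0.60000)
Add(Mul(-6, o), Mul(Function('D')(0), Pow(-14, -1))) = Add(Mul(-6, Rational(-3, 5)), Mul(Mul(Rational(-1, 3), 0), Pow(-14, -1))) = Add(Rational(18, 5), Mul(0, Rational(-1, 14))) = Add(Rational(18, 5), 0) = Rational(18, 5)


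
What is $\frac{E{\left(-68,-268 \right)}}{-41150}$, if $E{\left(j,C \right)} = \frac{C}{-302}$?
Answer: $- \frac{67}{3106825} \approx -2.1565 \cdot 10^{-5}$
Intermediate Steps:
$E{\left(j,C \right)} = - \frac{C}{302}$ ($E{\left(j,C \right)} = C \left(- \frac{1}{302}\right) = - \frac{C}{302}$)
$\frac{E{\left(-68,-268 \right)}}{-41150} = \frac{\left(- \frac{1}{302}\right) \left(-268\right)}{-41150} = \frac{134}{151} \left(- \frac{1}{41150}\right) = - \frac{67}{3106825}$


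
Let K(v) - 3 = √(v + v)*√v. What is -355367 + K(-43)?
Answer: -355364 - 43*√2 ≈ -3.5543e+5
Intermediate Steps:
K(v) = 3 + v*√2 (K(v) = 3 + √(v + v)*√v = 3 + √(2*v)*√v = 3 + (√2*√v)*√v = 3 + v*√2)
-355367 + K(-43) = -355367 + (3 - 43*√2) = -355364 - 43*√2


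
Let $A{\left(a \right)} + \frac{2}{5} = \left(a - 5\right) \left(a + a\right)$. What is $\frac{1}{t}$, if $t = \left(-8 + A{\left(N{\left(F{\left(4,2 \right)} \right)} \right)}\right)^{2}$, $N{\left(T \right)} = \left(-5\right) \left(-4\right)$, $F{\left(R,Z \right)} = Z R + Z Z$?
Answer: $\frac{25}{8749764} \approx 2.8572 \cdot 10^{-6}$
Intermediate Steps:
$F{\left(R,Z \right)} = Z^{2} + R Z$ ($F{\left(R,Z \right)} = R Z + Z^{2} = Z^{2} + R Z$)
$N{\left(T \right)} = 20$
$A{\left(a \right)} = - \frac{2}{5} + 2 a \left(-5 + a\right)$ ($A{\left(a \right)} = - \frac{2}{5} + \left(a - 5\right) \left(a + a\right) = - \frac{2}{5} + \left(-5 + a\right) 2 a = - \frac{2}{5} + 2 a \left(-5 + a\right)$)
$t = \frac{8749764}{25}$ ($t = \left(-8 - \left(\frac{1002}{5} - 800\right)\right)^{2} = \left(-8 - - \frac{2998}{5}\right)^{2} = \left(-8 + \frac{2998}{5}\right)^{2} = \left(\frac{2958}{5}\right)^{2} = \frac{8749764}{25} \approx 3.4999 \cdot 10^{5}$)
$\frac{1}{t} = \frac{1}{\frac{8749764}{25}} = \frac{25}{8749764}$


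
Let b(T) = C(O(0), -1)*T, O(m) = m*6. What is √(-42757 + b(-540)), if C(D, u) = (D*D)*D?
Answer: 13*I*√253 ≈ 206.78*I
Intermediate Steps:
O(m) = 6*m
C(D, u) = D³ (C(D, u) = D²*D = D³)
b(T) = 0 (b(T) = (6*0)³*T = 0³*T = 0*T = 0)
√(-42757 + b(-540)) = √(-42757 + 0) = √(-42757) = 13*I*√253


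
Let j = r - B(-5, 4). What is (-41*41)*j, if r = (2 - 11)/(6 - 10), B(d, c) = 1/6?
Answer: -42025/12 ≈ -3502.1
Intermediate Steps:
B(d, c) = ⅙
r = 9/4 (r = -9/(-4) = -9*(-¼) = 9/4 ≈ 2.2500)
j = 25/12 (j = 9/4 - 1*⅙ = 9/4 - ⅙ = 25/12 ≈ 2.0833)
(-41*41)*j = -41*41*(25/12) = -1681*25/12 = -42025/12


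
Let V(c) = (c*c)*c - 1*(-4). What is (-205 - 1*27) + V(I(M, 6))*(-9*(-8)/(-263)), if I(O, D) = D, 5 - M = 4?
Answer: -76856/263 ≈ -292.23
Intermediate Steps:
M = 1 (M = 5 - 1*4 = 5 - 4 = 1)
V(c) = 4 + c³ (V(c) = c²*c + 4 = c³ + 4 = 4 + c³)
(-205 - 1*27) + V(I(M, 6))*(-9*(-8)/(-263)) = (-205 - 1*27) + (4 + 6³)*(-9*(-8)/(-263)) = (-205 - 27) + (4 + 216)*(72*(-1/263)) = -232 + 220*(-72/263) = -232 - 15840/263 = -76856/263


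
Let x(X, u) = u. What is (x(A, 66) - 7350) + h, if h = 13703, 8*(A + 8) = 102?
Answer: 6419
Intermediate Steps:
A = 19/4 (A = -8 + (⅛)*102 = -8 + 51/4 = 19/4 ≈ 4.7500)
(x(A, 66) - 7350) + h = (66 - 7350) + 13703 = -7284 + 13703 = 6419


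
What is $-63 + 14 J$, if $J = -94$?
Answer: $-1379$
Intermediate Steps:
$-63 + 14 J = -63 + 14 \left(-94\right) = -63 - 1316 = -1379$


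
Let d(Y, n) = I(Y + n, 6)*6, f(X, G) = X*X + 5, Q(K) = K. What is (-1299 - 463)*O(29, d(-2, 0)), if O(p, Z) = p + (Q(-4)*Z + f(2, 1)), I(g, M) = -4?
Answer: -236108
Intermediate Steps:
f(X, G) = 5 + X**2 (f(X, G) = X**2 + 5 = 5 + X**2)
d(Y, n) = -24 (d(Y, n) = -4*6 = -24)
O(p, Z) = 9 + p - 4*Z (O(p, Z) = p + (-4*Z + (5 + 2**2)) = p + (-4*Z + (5 + 4)) = p + (-4*Z + 9) = p + (9 - 4*Z) = 9 + p - 4*Z)
(-1299 - 463)*O(29, d(-2, 0)) = (-1299 - 463)*(9 + 29 - 4*(-24)) = -1762*(9 + 29 + 96) = -1762*134 = -236108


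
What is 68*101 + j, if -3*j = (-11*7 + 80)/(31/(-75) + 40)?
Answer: 20391017/2969 ≈ 6868.0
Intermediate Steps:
j = -75/2969 (j = -(-11*7 + 80)/(3*(31/(-75) + 40)) = -(-77 + 80)/(3*(31*(-1/75) + 40)) = -1/(-31/75 + 40) = -1/2969/75 = -75/2969 ≈ -0.025261)
68*101 + j = 68*101 - 75/2969 = 6868 - 75/2969 = 20391017/2969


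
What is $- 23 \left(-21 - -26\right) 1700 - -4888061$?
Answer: $4692561$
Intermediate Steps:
$- 23 \left(-21 - -26\right) 1700 - -4888061 = - 23 \left(-21 + 26\right) 1700 + 4888061 = \left(-23\right) 5 \cdot 1700 + 4888061 = \left(-115\right) 1700 + 4888061 = -195500 + 4888061 = 4692561$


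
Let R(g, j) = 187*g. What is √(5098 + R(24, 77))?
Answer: √9586 ≈ 97.908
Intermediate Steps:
√(5098 + R(24, 77)) = √(5098 + 187*24) = √(5098 + 4488) = √9586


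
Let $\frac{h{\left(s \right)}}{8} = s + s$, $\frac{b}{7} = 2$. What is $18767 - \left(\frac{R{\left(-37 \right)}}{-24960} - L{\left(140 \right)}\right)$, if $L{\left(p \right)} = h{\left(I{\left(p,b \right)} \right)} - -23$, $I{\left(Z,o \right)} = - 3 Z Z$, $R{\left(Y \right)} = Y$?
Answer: $- \frac{23013369637}{24960} \approx -9.2201 \cdot 10^{5}$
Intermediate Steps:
$b = 14$ ($b = 7 \cdot 2 = 14$)
$I{\left(Z,o \right)} = - 3 Z^{2}$
$h{\left(s \right)} = 16 s$ ($h{\left(s \right)} = 8 \left(s + s\right) = 8 \cdot 2 s = 16 s$)
$L{\left(p \right)} = 23 - 48 p^{2}$ ($L{\left(p \right)} = 16 \left(- 3 p^{2}\right) - -23 = - 48 p^{2} + 23 = 23 - 48 p^{2}$)
$18767 - \left(\frac{R{\left(-37 \right)}}{-24960} - L{\left(140 \right)}\right) = 18767 - \left(- \frac{37}{-24960} - \left(23 - 48 \cdot 140^{2}\right)\right) = 18767 - \left(\left(-37\right) \left(- \frac{1}{24960}\right) - \left(23 - 940800\right)\right) = 18767 - \left(\frac{37}{24960} - \left(23 - 940800\right)\right) = 18767 - \left(\frac{37}{24960} - -940777\right) = 18767 - \left(\frac{37}{24960} + 940777\right) = 18767 - \frac{23481793957}{24960} = - \frac{23013369637}{24960}$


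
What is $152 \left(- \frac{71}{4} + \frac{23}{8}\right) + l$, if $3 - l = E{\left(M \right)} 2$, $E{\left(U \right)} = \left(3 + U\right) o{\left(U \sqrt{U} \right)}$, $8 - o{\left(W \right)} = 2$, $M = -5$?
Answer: $-2234$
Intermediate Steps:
$o{\left(W \right)} = 6$ ($o{\left(W \right)} = 8 - 2 = 6$)
$E{\left(U \right)} = 18 + 6 U$ ($E{\left(U \right)} = \left(3 + U\right) 6 = 18 + 6 U$)
$l = 27$ ($l = 3 - \left(18 + 6 \left(-5\right)\right) 2 = 3 - \left(18 - 30\right) 2 = 3 - \left(-12\right) 2 = 3 - -24 = 3 + 24 = 27$)
$152 \left(- \frac{71}{4} + \frac{23}{8}\right) + l = 152 \left(- \frac{71}{4} + \frac{23}{8}\right) + 27 = 152 \left(- \frac{119}{8}\right) + 27 = -2261 + 27 = -2234$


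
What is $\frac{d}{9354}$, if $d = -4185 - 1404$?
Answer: $- \frac{1863}{3118} \approx -0.5975$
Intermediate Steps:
$d = -5589$ ($d = -4185 - 1404 = -5589$)
$\frac{d}{9354} = - \frac{5589}{9354} = \left(-5589\right) \frac{1}{9354} = - \frac{1863}{3118}$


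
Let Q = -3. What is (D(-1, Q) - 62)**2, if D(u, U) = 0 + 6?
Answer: 3136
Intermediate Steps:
D(u, U) = 6
(D(-1, Q) - 62)**2 = (6 - 62)**2 = (-56)**2 = 3136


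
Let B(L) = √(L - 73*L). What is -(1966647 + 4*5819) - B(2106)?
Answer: -1989923 - 108*I*√13 ≈ -1.9899e+6 - 389.4*I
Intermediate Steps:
B(L) = 6*√2*√(-L) (B(L) = √(-72*L) = 6*√2*√(-L))
-(1966647 + 4*5819) - B(2106) = -(1966647 + 4*5819) - 6*√2*√(-1*2106) = -(1966647 + 23276) - 6*√2*√(-2106) = -1*1989923 - 6*√2*9*I*√26 = -1989923 - 108*I*√13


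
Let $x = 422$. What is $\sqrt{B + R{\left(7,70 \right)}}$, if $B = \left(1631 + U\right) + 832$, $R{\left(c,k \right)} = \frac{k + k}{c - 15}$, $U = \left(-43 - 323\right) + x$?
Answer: $\frac{\sqrt{10006}}{2} \approx 50.015$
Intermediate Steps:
$U = 56$ ($U = \left(-43 - 323\right) + 422 = -366 + 422 = 56$)
$R{\left(c,k \right)} = \frac{2 k}{-15 + c}$
$B = 2519$ ($B = \left(1631 + 56\right) + 832 = 1687 + 832 = 2519$)
$\sqrt{B + R{\left(7,70 \right)}} = \sqrt{2519 + 2 \cdot 70 \frac{1}{-15 + 7}} = \sqrt{2519 + 2 \cdot 70 \frac{1}{-8}} = \sqrt{2519 + 2 \cdot 70 \left(- \frac{1}{8}\right)} = \sqrt{2519 - \frac{35}{2}} = \sqrt{\frac{5003}{2}} = \frac{\sqrt{10006}}{2}$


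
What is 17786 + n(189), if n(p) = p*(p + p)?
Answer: 89228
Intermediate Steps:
n(p) = 2*p² (n(p) = p*(2*p) = 2*p²)
17786 + n(189) = 17786 + 2*189² = 17786 + 2*35721 = 17786 + 71442 = 89228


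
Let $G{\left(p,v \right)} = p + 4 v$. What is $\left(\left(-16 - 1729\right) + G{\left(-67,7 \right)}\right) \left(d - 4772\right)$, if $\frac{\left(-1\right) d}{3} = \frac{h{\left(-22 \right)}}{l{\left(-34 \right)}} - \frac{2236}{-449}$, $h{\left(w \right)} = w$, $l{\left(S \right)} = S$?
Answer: $\frac{65211495736}{7633} \approx 8.5434 \cdot 10^{6}$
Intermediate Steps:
$d = - \frac{128853}{7633}$ ($d = - 3 \left(- \frac{22}{-34} - \frac{2236}{-449}\right) = - 3 \left(\left(-22\right) \left(- \frac{1}{34}\right) - - \frac{2236}{449}\right) = - 3 \left(\frac{11}{17} + \frac{2236}{449}\right) = \left(-3\right) \frac{42951}{7633} = - \frac{128853}{7633} \approx -16.881$)
$\left(\left(-16 - 1729\right) + G{\left(-67,7 \right)}\right) \left(d - 4772\right) = \left(\left(-16 - 1729\right) + \left(-67 + 4 \cdot 7\right)\right) \left(- \frac{128853}{7633} - 4772\right) = \left(-1745 + \left(-67 + 28\right)\right) \left(- \frac{36553529}{7633}\right) = \left(-1745 - 39\right) \left(- \frac{36553529}{7633}\right) = \left(-1784\right) \left(- \frac{36553529}{7633}\right) = \frac{65211495736}{7633}$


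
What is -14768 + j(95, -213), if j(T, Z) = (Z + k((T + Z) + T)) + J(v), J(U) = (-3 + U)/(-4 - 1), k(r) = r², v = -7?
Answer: -14450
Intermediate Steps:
J(U) = ⅗ - U/5 (J(U) = (-3 + U)/(-5) = (-3 + U)*(-⅕) = ⅗ - U/5)
j(T, Z) = 2 + Z + (Z + 2*T)² (j(T, Z) = (Z + ((T + Z) + T)²) + (⅗ - ⅕*(-7)) = (Z + (Z + 2*T)²) + (⅗ + 7/5) = (Z + (Z + 2*T)²) + 2 = 2 + Z + (Z + 2*T)²)
-14768 + j(95, -213) = -14768 + (2 - 213 + (-213 + 2*95)²) = -14768 + (2 - 213 + (-213 + 190)²) = -14768 + (2 - 213 + (-23)²) = -14768 + (2 - 213 + 529) = -14768 + 318 = -14450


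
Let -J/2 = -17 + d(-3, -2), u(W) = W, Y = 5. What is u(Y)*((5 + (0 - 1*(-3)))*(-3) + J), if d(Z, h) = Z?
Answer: 80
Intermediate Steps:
J = 40 (J = -2*(-17 - 3) = -2*(-20) = 40)
u(Y)*((5 + (0 - 1*(-3)))*(-3) + J) = 5*((5 + (0 - 1*(-3)))*(-3) + 40) = 5*((5 + (0 + 3))*(-3) + 40) = 5*((5 + 3)*(-3) + 40) = 5*(8*(-3) + 40) = 5*(-24 + 40) = 5*16 = 80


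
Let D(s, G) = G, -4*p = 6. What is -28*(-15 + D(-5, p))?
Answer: 462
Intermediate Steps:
p = -3/2 (p = -¼*6 = -3/2 ≈ -1.5000)
-28*(-15 + D(-5, p)) = -28*(-15 - 3/2) = -28*(-33/2) = 462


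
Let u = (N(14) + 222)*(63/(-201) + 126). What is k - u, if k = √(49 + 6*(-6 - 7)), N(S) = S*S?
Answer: -3519978/67 + I*√29 ≈ -52537.0 + 5.3852*I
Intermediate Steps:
N(S) = S²
u = 3519978/67 (u = (14² + 222)*(63/(-201) + 126) = (196 + 222)*(63*(-1/201) + 126) = 418*(-21/67 + 126) = 418*(8421/67) = 3519978/67 ≈ 52537.)
k = I*√29 (k = √(49 + 6*(-13)) = √(49 - 78) = √(-29) = I*√29 ≈ 5.3852*I)
k - u = I*√29 - 1*3519978/67 = I*√29 - 3519978/67 = -3519978/67 + I*√29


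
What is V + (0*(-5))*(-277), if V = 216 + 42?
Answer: 258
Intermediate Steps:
V = 258
V + (0*(-5))*(-277) = 258 + (0*(-5))*(-277) = 258 + 0*(-277) = 258 + 0 = 258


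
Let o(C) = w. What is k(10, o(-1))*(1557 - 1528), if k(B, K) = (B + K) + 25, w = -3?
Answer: 928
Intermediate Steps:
o(C) = -3
k(B, K) = 25 + B + K
k(10, o(-1))*(1557 - 1528) = (25 + 10 - 3)*(1557 - 1528) = 32*29 = 928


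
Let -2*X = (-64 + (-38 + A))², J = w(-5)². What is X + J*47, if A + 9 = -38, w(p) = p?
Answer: -19851/2 ≈ -9925.5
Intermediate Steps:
A = -47 (A = -9 - 38 = -47)
J = 25 (J = (-5)² = 25)
X = -22201/2 (X = -(-64 + (-38 - 47))²/2 = -(-64 - 85)²/2 = -½*(-149)² = -½*22201 = -22201/2 ≈ -11101.)
X + J*47 = -22201/2 + 25*47 = -22201/2 + 1175 = -19851/2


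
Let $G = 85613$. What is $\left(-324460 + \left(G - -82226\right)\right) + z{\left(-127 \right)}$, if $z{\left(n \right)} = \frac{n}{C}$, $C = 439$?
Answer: $- \frac{68756746}{439} \approx -1.5662 \cdot 10^{5}$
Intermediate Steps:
$z{\left(n \right)} = \frac{n}{439}$
$\left(-324460 + \left(G - -82226\right)\right) + z{\left(-127 \right)} = \left(-324460 + \left(85613 - -82226\right)\right) + \frac{1}{439} \left(-127\right) = \left(-324460 + \left(85613 + 82226\right)\right) - \frac{127}{439} = \left(-324460 + 167839\right) - \frac{127}{439} = -156621 - \frac{127}{439} = - \frac{68756746}{439}$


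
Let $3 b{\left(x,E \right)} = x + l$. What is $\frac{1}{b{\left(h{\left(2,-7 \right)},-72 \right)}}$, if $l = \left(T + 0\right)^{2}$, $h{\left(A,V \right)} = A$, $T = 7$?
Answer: $\frac{1}{17} \approx 0.058824$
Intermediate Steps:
$l = 49$ ($l = \left(7 + 0\right)^{2} = 7^{2} = 49$)
$b{\left(x,E \right)} = \frac{49}{3} + \frac{x}{3}$ ($b{\left(x,E \right)} = \frac{x + 49}{3} = \frac{49 + x}{3} = \frac{49}{3} + \frac{x}{3}$)
$\frac{1}{b{\left(h{\left(2,-7 \right)},-72 \right)}} = \frac{1}{\frac{49}{3} + \frac{1}{3} \cdot 2} = \frac{1}{\frac{49}{3} + \frac{2}{3}} = \frac{1}{17}$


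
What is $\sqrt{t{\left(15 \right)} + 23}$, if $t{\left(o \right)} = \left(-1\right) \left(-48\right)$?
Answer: $\sqrt{71} \approx 8.4261$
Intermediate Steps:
$t{\left(o \right)} = 48$
$\sqrt{t{\left(15 \right)} + 23} = \sqrt{48 + 23} = \sqrt{71}$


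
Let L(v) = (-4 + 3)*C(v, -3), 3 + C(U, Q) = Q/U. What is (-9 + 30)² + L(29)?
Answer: 12879/29 ≈ 444.10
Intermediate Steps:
C(U, Q) = -3 + Q/U
L(v) = 3 + 3/v (L(v) = (-4 + 3)*(-3 - 3/v) = -(-3 - 3/v) = 3 + 3/v)
(-9 + 30)² + L(29) = (-9 + 30)² + (3 + 3/29) = 21² + (3 + 3*(1/29)) = 441 + (3 + 3/29) = 441 + 90/29 = 12879/29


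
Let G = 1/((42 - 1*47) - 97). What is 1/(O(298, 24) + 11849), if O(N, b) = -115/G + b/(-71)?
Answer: 71/1674085 ≈ 4.2411e-5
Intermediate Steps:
G = -1/102 (G = 1/((42 - 47) - 97) = 1/(-5 - 97) = 1/(-102) = -1/102 ≈ -0.0098039)
O(N, b) = 11730 - b/71 (O(N, b) = -115/(-1/102) + b/(-71) = -115*(-102) + b*(-1/71) = 11730 - b/71)
1/(O(298, 24) + 11849) = 1/((11730 - 1/71*24) + 11849) = 1/((11730 - 24/71) + 11849) = 1/(832806/71 + 11849) = 1/(1674085/71) = 71/1674085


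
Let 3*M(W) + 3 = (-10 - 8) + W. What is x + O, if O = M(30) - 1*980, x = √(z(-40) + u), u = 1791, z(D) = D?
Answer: -977 + √1751 ≈ -935.16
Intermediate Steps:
M(W) = -7 + W/3 (M(W) = -1 + ((-10 - 8) + W)/3 = -1 + (-18 + W)/3 = -1 + (-6 + W/3) = -7 + W/3)
x = √1751 (x = √(-40 + 1791) = √1751 ≈ 41.845)
O = -977 (O = (-7 + (⅓)*30) - 1*980 = (-7 + 10) - 980 = 3 - 980 = -977)
x + O = √1751 - 977 = -977 + √1751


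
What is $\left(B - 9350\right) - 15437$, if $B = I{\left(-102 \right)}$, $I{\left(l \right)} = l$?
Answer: $-24889$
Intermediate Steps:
$B = -102$
$\left(B - 9350\right) - 15437 = \left(-102 - 9350\right) - 15437 = -9452 - 15437 = -24889$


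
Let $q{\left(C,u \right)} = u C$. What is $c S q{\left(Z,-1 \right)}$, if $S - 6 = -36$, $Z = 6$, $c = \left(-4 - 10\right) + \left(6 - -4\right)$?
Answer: $-720$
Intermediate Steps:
$c = -4$ ($c = -14 + \left(6 + 4\right) = -14 + 10 = -4$)
$S = -30$ ($S = 6 - 36 = -30$)
$q{\left(C,u \right)} = C u$
$c S q{\left(Z,-1 \right)} = \left(-4\right) \left(-30\right) 6 \left(-1\right) = 120 \left(-6\right) = -720$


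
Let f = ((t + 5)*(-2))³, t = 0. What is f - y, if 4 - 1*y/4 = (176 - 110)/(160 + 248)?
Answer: -17261/17 ≈ -1015.4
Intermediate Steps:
y = 261/17 (y = 16 - 4*(176 - 110)/(160 + 248) = 16 - 264/408 = 16 - 4*11/68 = 16 - 11/17 = 261/17 ≈ 15.353)
f = -1000 (f = ((0 + 5)*(-2))³ = (5*(-2))³ = (-10)³ = -1000)
f - y = -1000 - 1*261/17 = -1000 - 261/17 = -17261/17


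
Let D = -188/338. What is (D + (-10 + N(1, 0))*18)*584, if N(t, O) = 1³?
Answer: -16043648/169 ≈ -94933.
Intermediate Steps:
N(t, O) = 1
D = -94/169 (D = -188*1/338 = -94/169 ≈ -0.55621)
(D + (-10 + N(1, 0))*18)*584 = (-94/169 + (-10 + 1)*18)*584 = (-94/169 - 9*18)*584 = (-94/169 - 162)*584 = -27472/169*584 = -16043648/169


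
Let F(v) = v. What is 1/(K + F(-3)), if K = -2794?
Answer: -1/2797 ≈ -0.00035753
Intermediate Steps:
1/(K + F(-3)) = 1/(-2794 - 3) = 1/(-2797) = -1/2797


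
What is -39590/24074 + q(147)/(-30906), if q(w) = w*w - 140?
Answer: -870206623/372015522 ≈ -2.3392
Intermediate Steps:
q(w) = -140 + w² (q(w) = w² - 140 = -140 + w²)
-39590/24074 + q(147)/(-30906) = -39590/24074 + (-140 + 147²)/(-30906) = -39590*1/24074 + (-140 + 21609)*(-1/30906) = -19795/12037 + 21469*(-1/30906) = -19795/12037 - 21469/30906 = -870206623/372015522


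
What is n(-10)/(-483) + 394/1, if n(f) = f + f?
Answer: 190322/483 ≈ 394.04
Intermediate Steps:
n(f) = 2*f
n(-10)/(-483) + 394/1 = (2*(-10))/(-483) + 394/1 = -20*(-1/483) + 394*1 = 20/483 + 394 = 190322/483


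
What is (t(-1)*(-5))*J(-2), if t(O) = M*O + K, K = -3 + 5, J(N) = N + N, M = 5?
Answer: -60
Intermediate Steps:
J(N) = 2*N
K = 2
t(O) = 2 + 5*O (t(O) = 5*O + 2 = 2 + 5*O)
(t(-1)*(-5))*J(-2) = ((2 + 5*(-1))*(-5))*(2*(-2)) = ((2 - 5)*(-5))*(-4) = -3*(-5)*(-4) = 15*(-4) = -60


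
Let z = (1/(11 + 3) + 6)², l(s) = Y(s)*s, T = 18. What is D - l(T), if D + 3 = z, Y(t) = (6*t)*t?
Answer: -6851795/196 ≈ -34958.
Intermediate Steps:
Y(t) = 6*t²
l(s) = 6*s³ (l(s) = (6*s²)*s = 6*s³)
z = 7225/196 (z = (1/14 + 6)² = (85/14)² = 7225/196 ≈ 36.862)
D = 6637/196 (D = -3 + 7225/196 = 6637/196 ≈ 33.862)
D - l(T) = 6637/196 - 6*18³ = 6637/196 - 6*5832 = 6637/196 - 1*34992 = 6637/196 - 34992 = -6851795/196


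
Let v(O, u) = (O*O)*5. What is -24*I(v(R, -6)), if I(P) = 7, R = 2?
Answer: -168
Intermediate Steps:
v(O, u) = 5*O² (v(O, u) = O²*5 = 5*O²)
-24*I(v(R, -6)) = -24*7 = -168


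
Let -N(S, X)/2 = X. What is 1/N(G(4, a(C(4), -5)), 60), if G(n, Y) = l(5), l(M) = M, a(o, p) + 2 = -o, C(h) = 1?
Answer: -1/120 ≈ -0.0083333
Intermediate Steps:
a(o, p) = -2 - o
G(n, Y) = 5
N(S, X) = -2*X
1/N(G(4, a(C(4), -5)), 60) = 1/(-2*60) = 1/(-120) = -1/120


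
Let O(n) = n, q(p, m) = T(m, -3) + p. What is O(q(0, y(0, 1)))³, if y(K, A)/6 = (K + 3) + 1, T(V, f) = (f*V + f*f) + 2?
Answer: -226981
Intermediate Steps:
T(V, f) = 2 + f² + V*f (T(V, f) = (V*f + f²) + 2 = (f² + V*f) + 2 = 2 + f² + V*f)
y(K, A) = 24 + 6*K (y(K, A) = 6*((K + 3) + 1) = 6*((3 + K) + 1) = 6*(4 + K) = 24 + 6*K)
q(p, m) = 11 + p - 3*m (q(p, m) = (2 + (-3)² + m*(-3)) + p = (2 + 9 - 3*m) + p = (11 - 3*m) + p = 11 + p - 3*m)
O(q(0, y(0, 1)))³ = (11 + 0 - 3*(24 + 6*0))³ = (11 + 0 - 3*(24 + 0))³ = (11 + 0 - 3*24)³ = (11 + 0 - 72)³ = (-61)³ = -226981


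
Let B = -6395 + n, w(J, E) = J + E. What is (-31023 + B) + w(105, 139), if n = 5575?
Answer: -31599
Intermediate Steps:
w(J, E) = E + J
B = -820 (B = -6395 + 5575 = -820)
(-31023 + B) + w(105, 139) = (-31023 - 820) + (139 + 105) = -31843 + 244 = -31599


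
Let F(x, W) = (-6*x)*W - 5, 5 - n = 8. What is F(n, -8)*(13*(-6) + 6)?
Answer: 10728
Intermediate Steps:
n = -3 (n = 5 - 1*8 = 5 - 8 = -3)
F(x, W) = -5 - 6*W*x (F(x, W) = -6*W*x - 5 = -5 - 6*W*x)
F(n, -8)*(13*(-6) + 6) = (-5 - 6*(-8)*(-3))*(13*(-6) + 6) = (-5 - 144)*(-78 + 6) = -149*(-72) = 10728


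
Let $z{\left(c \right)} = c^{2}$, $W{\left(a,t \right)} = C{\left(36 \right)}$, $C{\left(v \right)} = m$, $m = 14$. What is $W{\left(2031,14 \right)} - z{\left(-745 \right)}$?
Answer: $-555011$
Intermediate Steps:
$C{\left(v \right)} = 14$
$W{\left(a,t \right)} = 14$
$W{\left(2031,14 \right)} - z{\left(-745 \right)} = 14 - \left(-745\right)^{2} = 14 - 555025 = -555011$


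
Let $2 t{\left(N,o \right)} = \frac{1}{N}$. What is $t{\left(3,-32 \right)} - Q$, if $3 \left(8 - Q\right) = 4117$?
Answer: $\frac{2729}{2} \approx 1364.5$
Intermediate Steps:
$t{\left(N,o \right)} = \frac{1}{2 N}$
$Q = - \frac{4093}{3}$ ($Q = 8 - \frac{4117}{3} = - \frac{4093}{3} \approx -1364.3$)
$t{\left(3,-32 \right)} - Q = \frac{1}{2 \cdot 3} - - \frac{4093}{3} = \frac{1}{2} \cdot \frac{1}{3} + \frac{4093}{3} = \frac{1}{6} + \frac{4093}{3} = \frac{2729}{2}$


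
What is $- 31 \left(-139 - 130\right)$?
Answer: $8339$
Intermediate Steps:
$- 31 \left(-139 - 130\right) = \left(-31\right) \left(-269\right) = 8339$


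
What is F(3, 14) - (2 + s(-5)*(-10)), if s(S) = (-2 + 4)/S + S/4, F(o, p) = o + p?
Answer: -3/2 ≈ -1.5000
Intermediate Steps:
s(S) = 2/S + S/4 (s(S) = 2/S + S*(¼) = 2/S + S/4)
F(3, 14) - (2 + s(-5)*(-10)) = (3 + 14) - (2 + (2/(-5) + (¼)*(-5))*(-10)) = 17 - (2 + (2*(-⅕) - 5/4)*(-10)) = 17 - (2 + (-⅖ - 5/4)*(-10)) = 17 - (2 - 33/20*(-10)) = 17 - (2 + 33/2) = 17 - 1*37/2 = 17 - 37/2 = -3/2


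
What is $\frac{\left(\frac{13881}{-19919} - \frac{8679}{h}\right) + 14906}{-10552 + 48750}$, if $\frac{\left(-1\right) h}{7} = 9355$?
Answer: $\frac{9721293203753}{24912653760785} \approx 0.39021$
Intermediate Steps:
$h = -65485$ ($h = \left(-7\right) 9355 = -65485$)
$\frac{\left(\frac{13881}{-19919} - \frac{8679}{h}\right) + 14906}{-10552 + 48750} = \frac{\left(\frac{13881}{-19919} - \frac{8679}{-65485}\right) + 14906}{-10552 + 48750} = \frac{\left(13881 \left(- \frac{1}{19919}\right) - - \frac{8679}{65485}\right) + 14906}{38198} = \left(\left(- \frac{13881}{19919} + \frac{8679}{65485}\right) + 14906\right) \frac{1}{38198} = \left(- \frac{736120284}{1304395715} + 14906\right) \frac{1}{38198} = \frac{19442586407506}{1304395715} \cdot \frac{1}{38198} = \frac{9721293203753}{24912653760785}$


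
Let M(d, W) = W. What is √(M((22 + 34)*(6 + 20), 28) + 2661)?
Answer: √2689 ≈ 51.856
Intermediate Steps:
√(M((22 + 34)*(6 + 20), 28) + 2661) = √(28 + 2661) = √2689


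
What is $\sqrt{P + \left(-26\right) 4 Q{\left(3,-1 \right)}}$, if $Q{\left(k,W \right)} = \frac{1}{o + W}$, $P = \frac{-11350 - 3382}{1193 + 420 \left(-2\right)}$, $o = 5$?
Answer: $\frac{i \sqrt{8440230}}{353} \approx 8.23 i$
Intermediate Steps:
$P = - \frac{14732}{353}$ ($P = - \frac{14732}{1193 - 840} = - \frac{14732}{353} \approx -41.734$)
$Q{\left(k,W \right)} = \frac{1}{5 + W}$
$\sqrt{P + \left(-26\right) 4 Q{\left(3,-1 \right)}} = \sqrt{- \frac{14732}{353} + \frac{\left(-26\right) 4}{5 - 1}} = \sqrt{- \frac{14732}{353} - \frac{104}{4}} = \sqrt{- \frac{14732}{353} - 26} = \sqrt{- \frac{23910}{353}} = \frac{i \sqrt{8440230}}{353}$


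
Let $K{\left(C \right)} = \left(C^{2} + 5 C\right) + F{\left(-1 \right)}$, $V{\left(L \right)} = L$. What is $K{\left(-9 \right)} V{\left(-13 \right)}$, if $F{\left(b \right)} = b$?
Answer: $-455$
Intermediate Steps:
$K{\left(C \right)} = -1 + C^{2} + 5 C$ ($K{\left(C \right)} = \left(C^{2} + 5 C\right) - 1 = -1 + C^{2} + 5 C$)
$K{\left(-9 \right)} V{\left(-13 \right)} = \left(-1 + \left(-9\right)^{2} + 5 \left(-9\right)\right) \left(-13\right) = \left(-1 + 81 - 45\right) \left(-13\right) = 35 \left(-13\right) = -455$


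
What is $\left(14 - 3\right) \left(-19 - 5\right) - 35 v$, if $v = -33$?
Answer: $891$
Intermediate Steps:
$\left(14 - 3\right) \left(-19 - 5\right) - 35 v = \left(14 - 3\right) \left(-19 - 5\right) - -1155 = 11 \left(-24\right) + 1155 = -264 + 1155 = 891$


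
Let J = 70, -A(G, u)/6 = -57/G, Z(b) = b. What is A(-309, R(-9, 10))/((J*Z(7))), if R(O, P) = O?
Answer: -57/25235 ≈ -0.0022588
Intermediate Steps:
A(G, u) = 342/G (A(G, u) = -(-342)/G = 342/G)
A(-309, R(-9, 10))/((J*Z(7))) = (342/(-309))/((70*7)) = (342*(-1/309))/490 = -114/103*1/490 = -57/25235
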